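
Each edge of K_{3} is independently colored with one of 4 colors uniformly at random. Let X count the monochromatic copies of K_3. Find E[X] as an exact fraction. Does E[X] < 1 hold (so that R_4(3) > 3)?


E[X] = C(3, 3) · 4^{1 − 3} = 1 · 4^{−2} = 1/16.
As a reduced fraction: E[X] = 1/16 ≈ 0.0625000.
Is E[X] < 1? YES.
Since E[X] < 1, there exists a 4-coloring of K_{3} with no monochromatic K_3; hence R_4(3) > 3.

E[X] = 1/16 ≈ 0.0625000; E[X] < 1, so R_4(3) > 3.


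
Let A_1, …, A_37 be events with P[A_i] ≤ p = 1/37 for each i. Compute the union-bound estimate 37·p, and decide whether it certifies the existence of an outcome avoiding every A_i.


Union bound: P[∪_{i=1}^{37} A_i] ≤ Σ_i P[A_i] ≤ 37·p = 37·(1/37) = 1.
Numerically: 1 ≈ 1.00000.
Is 1 < 1? NO.
Since the bound 1 is ≥ 1, the union bound is uninformative here; it does NOT by itself certify existence.

37·p = 1 ≈ 1.00000; existence NOT certified by the union bound.


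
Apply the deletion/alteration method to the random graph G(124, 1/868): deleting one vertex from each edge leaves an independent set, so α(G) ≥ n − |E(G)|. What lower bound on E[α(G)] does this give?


E[|E(G)|] = C(124, 2)·p = 7626 · (1/868) = 123/14.
E[α(G)] ≥ n − E[|E(G)|] = 124 − 123/14 = 1613/14.
Numerically: ≈ 115.21429.
(This is only a lower bound; the true E[α(G)] may be larger.)

E[α(G)] ≥ 1613/14 ≈ 115.21429.


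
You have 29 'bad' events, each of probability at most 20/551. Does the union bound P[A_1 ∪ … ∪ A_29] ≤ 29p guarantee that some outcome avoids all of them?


Union bound: P[∪_{i=1}^{29} A_i] ≤ Σ_i P[A_i] ≤ 29·p = 29·(20/551) = 20/19.
Numerically: 20/19 ≈ 1.0526316.
Is 20/19 < 1? NO.
Since the bound 20/19 is ≥ 1, the union bound is uninformative here; it does NOT by itself certify existence.

29·p = 20/19 ≈ 1.0526316; existence NOT certified by the union bound.


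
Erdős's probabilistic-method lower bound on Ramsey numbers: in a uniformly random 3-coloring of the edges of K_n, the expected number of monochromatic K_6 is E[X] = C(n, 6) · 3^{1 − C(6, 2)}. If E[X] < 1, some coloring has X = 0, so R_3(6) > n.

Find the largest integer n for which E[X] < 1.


We need C(n, 6) · 3^{1 − 15} < 1, i.e. C(n, 6) < 3^{15 − 1} = 4782969.
Check values of n near the boundary:
  n = 39: C(39, 6) = 3262623; 3262623 < 4782969? YES
  n = 40: C(40, 6) = 3838380; 3838380 < 4782969? YES
  n = 41: C(41, 6) = 4496388; 4496388 < 4782969? YES
  n = 42: C(42, 6) = 5245786; 5245786 < 4782969? NO
The largest n with C(n, 6) < 4782969 is n = 41 (where E[X] = 1498796/1594323 ≈ 0.9400830). Hence R_3(6) > 41, i.e. R_3(6) ≥ 42.

Largest n = 41; hence R_3(6) > 41.


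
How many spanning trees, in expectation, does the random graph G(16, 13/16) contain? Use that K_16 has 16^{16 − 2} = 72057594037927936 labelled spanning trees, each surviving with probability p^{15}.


K_16 has 16^{16 − 2} = 72057594037927936 labelled spanning trees.
For each such spanning tree H, let X_H = 1 if all 15 edges of H are present in G. Then P[X_H = 1] = p^{15} = (13/16)^{15} = 51185893014090757/1152921504606846976.
By linearity: E[X] = Σ_H E[X_H] = 72057594037927936 · p^{15} = 72057594037927936 · 51185893014090757/1152921504606846976 = 51185893014090757/16.
Numerically: E[X] ≈ 3.1991e+15.

E[X] = 72057594037927936 · (13/16)^{15} = 51185893014090757/16 ≈ 3.1991e+15.


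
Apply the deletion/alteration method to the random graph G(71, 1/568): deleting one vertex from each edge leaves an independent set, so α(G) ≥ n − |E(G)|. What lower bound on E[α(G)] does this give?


E[|E(G)|] = C(71, 2)·p = 2485 · (1/568) = 35/8.
E[α(G)] ≥ n − E[|E(G)|] = 71 − 35/8 = 533/8.
Numerically: ≈ 66.625.
(This is only a lower bound; the true E[α(G)] may be larger.)

E[α(G)] ≥ 533/8 ≈ 66.625.


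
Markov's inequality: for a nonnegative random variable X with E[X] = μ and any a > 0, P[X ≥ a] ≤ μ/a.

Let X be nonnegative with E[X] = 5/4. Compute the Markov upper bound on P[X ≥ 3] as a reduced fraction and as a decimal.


μ = E[X] = 5/4, a = 3.
Markov: P[X ≥ 3] ≤ μ/a = (5/4)/3 = 5/12.
Numerically: ≈ 0.416667.
(Since a = 3 > μ = 1.250000, the bound 5/12 is < 1 and informative.)

P[X ≥ 3] ≤ 5/12 ≈ 0.416667.


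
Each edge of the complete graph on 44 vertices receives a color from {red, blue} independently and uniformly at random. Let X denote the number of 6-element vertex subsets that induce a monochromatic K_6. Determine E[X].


Let X = Σ_S X_S over the C(44, 6) = 7059052 subsets S of size 6, where X_S = 1 if the K_6 on S is monochromatic.
For a fixed S, the K_6 on S has C(6, 2) = 15 edges. P[all 15 edges red] = (1/2)^15, and likewise for blue, so P[monochromatic] = 2·(1/2)^15 = 2^{1 − 15} = 1/16384.
By linearity: E[X] = C(44, 6) · 2^{1 − 15} = 7059052 · 1/16384 = 1764763/4096.
Numerically: E[X] ≈ 430.850.

E[X] = C(44,6)·2^(1−C(6,2)) = 1764763/4096 ≈ 430.850.


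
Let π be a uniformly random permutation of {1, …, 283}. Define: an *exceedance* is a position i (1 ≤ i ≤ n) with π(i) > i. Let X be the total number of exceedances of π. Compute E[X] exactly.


Write X = Σ_{i=1}^{283} X_i, where X_i = 1_{π(i) > i}.
For each fixed i, π(i) is uniform over {1, …, 283} (marginal of a uniform permutation), so P[π(i) > i] = (n − i)/n. Summing: Σ_{i=1}^{283} (n − i)/n = (0 + 1 + … + 282)/283 = 283(283 − 1)/(2·283) = (283 − 1)/2.
Hence E[X] = Σ_{i=1}^{283} (283 − i)/283 = 141 ≈ 141.00000.

E[X] = 141 = 141.00000.


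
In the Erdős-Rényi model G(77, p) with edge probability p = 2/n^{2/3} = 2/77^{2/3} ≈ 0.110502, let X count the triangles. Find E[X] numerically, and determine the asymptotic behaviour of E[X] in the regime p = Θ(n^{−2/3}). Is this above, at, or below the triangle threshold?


Number of potential triangles: C(77, 3) = 73150.
Each occurs with probability p³ ≈ (0.110502)³ ≈ 1.34930005e-03.
By linearity: E[X] = C(77, 3)·p³ ≈ 73150 · 1.34930005e-03 ≈ 98.701299.
Since α = 2/3 < 1, p = c/n^{2/3} ≫ 1/n is above the triangle threshold p ~ 1/n. Asymptotically E[X] ~ (c³/6)·n^{3(1−α)} = (2³/6)·n^{1} → ∞; triangles are abundant w.h.p.

E[X] ≈ 98.701299; in regime p = Θ(1/n^{2/3}) E[X] diverges (above the triangle threshold p ~ 1/n).


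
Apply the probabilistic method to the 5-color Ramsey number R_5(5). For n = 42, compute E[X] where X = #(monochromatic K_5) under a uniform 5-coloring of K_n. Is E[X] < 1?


E[X] = C(42, 5) · 5^{1 − 10} = 850668 · 5^{−9} = 850668/1953125.
As a reduced fraction: E[X] = 850668/1953125 ≈ 0.4355.
Is E[X] < 1? YES.
Since E[X] < 1, there exists a 5-coloring of K_{42} with no monochromatic K_5; hence R_5(5) > 42.

E[X] = 850668/1953125 ≈ 0.4355; E[X] < 1, so R_5(5) > 42.


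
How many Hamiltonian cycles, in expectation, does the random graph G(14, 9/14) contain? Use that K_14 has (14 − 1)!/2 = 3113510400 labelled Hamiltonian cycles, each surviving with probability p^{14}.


K_14 has (14 − 1)!/2 = 3113510400 labelled Hamiltonian cycles.
For each such Hamiltonian cycle H, let X_H = 1 if all 14 edges of H are present in G. Then P[X_H = 1] = p^{14} = (9/14)^{14} = 22876792454961/11112006825558016.
By linearity of expectation: E[X] = Σ_H E[X_H] = 3113510400 · p^{14} = 3113510400 · 22876792454961/11112006825558016 = 19873641525435994725/3100448333024.
Numerically: E[X] ≈ 6.40993e+06.

E[X] = 3113510400 · (9/14)^{14} = 19873641525435994725/3100448333024 ≈ 6.40993e+06.


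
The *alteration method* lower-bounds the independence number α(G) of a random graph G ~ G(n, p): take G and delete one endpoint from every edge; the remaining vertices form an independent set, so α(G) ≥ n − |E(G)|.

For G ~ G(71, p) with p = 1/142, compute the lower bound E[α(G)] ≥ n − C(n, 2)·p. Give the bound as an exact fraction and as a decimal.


E[|E(G)|] = C(71, 2)·p = 2485 · (1/142) = 35/2.
E[α(G)] ≥ n − E[|E(G)|] = 71 − 35/2 = 107/2.
Numerically: ≈ 53.50000.
(This is only a lower bound; the true E[α(G)] may be larger.)

E[α(G)] ≥ 107/2 ≈ 53.50000.


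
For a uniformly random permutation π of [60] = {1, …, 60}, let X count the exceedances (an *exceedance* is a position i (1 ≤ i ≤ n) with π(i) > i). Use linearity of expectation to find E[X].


Write X = Σ_{i=1}^{60} X_i, where X_i = 1_{π(i) > i}.
For each fixed i, π(i) is uniform over {1, …, 60} (marginal of a uniform permutation), so P[π(i) > i] = (n − i)/n. Summing: Σ_{i=1}^{60} (n − i)/n = (0 + 1 + … + 59)/60 = 60(60 − 1)/(2·60) = (60 − 1)/2.
Hence E[X] = Σ_{i=1}^{60} (60 − i)/60 = 59/2 ≈ 29.500000.

E[X] = 59/2 = 29.500000.


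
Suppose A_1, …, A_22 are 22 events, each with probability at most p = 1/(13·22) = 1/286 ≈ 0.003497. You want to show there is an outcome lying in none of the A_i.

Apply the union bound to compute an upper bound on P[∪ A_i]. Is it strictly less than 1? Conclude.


Union bound: P[∪_{i=1}^{22} A_i] ≤ Σ_i P[A_i] ≤ 22·p = 22·(1/286) = 1/13.
Numerically: 1/13 ≈ 0.076923.
Is 1/13 < 1? YES.
Since P[∪ A_i] ≤ 1/13 < 1, the complement has P[∩ A_i^c] ≥ 1 − 1/13 = 12/13 > 0, so some outcome avoids every A_i.

22·p = 1/13 ≈ 0.076923; existence CERTIFIED by the union bound.


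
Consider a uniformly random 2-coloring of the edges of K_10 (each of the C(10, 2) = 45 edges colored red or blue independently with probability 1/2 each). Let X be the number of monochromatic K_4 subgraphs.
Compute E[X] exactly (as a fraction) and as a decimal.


Let X = Σ_S X_S over the C(10, 4) = 210 subsets S of size 4, where X_S = 1 if the K_4 on S is monochromatic.
For a fixed S, the K_4 on S has C(4, 2) = 6 edges. P[all 6 edges red] = (1/2)^6, and likewise for blue, so P[monochromatic] = 2·(1/2)^6 = 2^{1 − 6} = 1/32.
By linearity: E[X] = C(10, 4) · 2^{1 − 6} = 210 · 1/32 = 105/16.
Numerically: E[X] ≈ 6.562.

E[X] = C(10,4)·2^(1−C(4,2)) = 105/16 ≈ 6.562.


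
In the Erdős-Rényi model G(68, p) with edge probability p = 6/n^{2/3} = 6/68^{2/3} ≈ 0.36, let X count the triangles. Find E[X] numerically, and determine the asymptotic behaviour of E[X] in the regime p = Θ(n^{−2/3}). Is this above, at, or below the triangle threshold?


Number of potential triangles: C(68, 3) = 50116.
Each occurs with probability p³ ≈ (0.36)³ ≈ 4.67128e-02.
By linearity: E[X] = C(68, 3)·p³ ≈ 50116 · 4.67128e-02 ≈ 2341.059.
Since α = 2/3 < 1, p = c/n^{2/3} ≫ 1/n is above the triangle threshold p ~ 1/n. Asymptotically E[X] ~ (c³/6)·n^{3(1−α)} = (6³/6)·n^{1} → ∞; triangles are abundant w.h.p.

E[X] ≈ 2341.059; in regime p = Θ(1/n^{2/3}) E[X] diverges (above the triangle threshold p ~ 1/n).


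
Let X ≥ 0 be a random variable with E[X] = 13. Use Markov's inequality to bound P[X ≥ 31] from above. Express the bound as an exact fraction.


μ = E[X] = 13, a = 31.
Markov: P[X ≥ 31] ≤ μ/a = (13)/31 = 13/31.
Numerically: ≈ 0.41935.
(Since a = 31 > μ = 13.00000, the bound 13/31 is < 1 and informative.)

P[X ≥ 31] ≤ 13/31 ≈ 0.41935.


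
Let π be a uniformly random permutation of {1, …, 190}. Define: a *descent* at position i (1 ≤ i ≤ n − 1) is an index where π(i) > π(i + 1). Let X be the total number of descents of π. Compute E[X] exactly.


Write X = Σ X_I over i = 1, …, 189, with X_I the indicator of one descent.
There are 189 indicators.
For each fixed i, the pair (π(i), π(i+1)) is a uniformly random ordered pair of distinct values from {1, …, 190}; by symmetry P[π(i) > π(i+1)] = 1/2.
By linearity: E[X] = 189 · (1/2) = (190 − 1) · (1/2) = 189/2 ≈ 94.500.

E[X] = 189/2 = 94.500.


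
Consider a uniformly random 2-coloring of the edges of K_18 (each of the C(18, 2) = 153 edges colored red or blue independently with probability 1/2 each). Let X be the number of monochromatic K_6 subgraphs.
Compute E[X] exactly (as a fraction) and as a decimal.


Let X = Σ_S X_S over the C(18, 6) = 18564 subsets S of size 6, where X_S = 1 if the K_6 on S is monochromatic.
For a fixed S, the K_6 on S has C(6, 2) = 15 edges. P[all 15 edges red] = (1/2)^15, and likewise for blue, so P[monochromatic] = 2·(1/2)^15 = 2^{1 − 15} = 1/16384.
By linearity of expectation: E[X] = C(18, 6) · 2^{1 − 15} = 18564 · 1/16384 = 4641/4096.
Numerically: E[X] ≈ 1.13306.

E[X] = C(18,6)·2^(1−C(6,2)) = 4641/4096 ≈ 1.13306.


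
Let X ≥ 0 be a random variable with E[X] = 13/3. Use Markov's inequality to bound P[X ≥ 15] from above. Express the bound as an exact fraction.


μ = E[X] = 13/3, a = 15.
Markov: P[X ≥ 15] ≤ μ/a = (13/3)/15 = 13/45.
Numerically: ≈ 0.288889.
(Since a = 15 > μ = 4.333333, the bound 13/45 is < 1 and informative.)

P[X ≥ 15] ≤ 13/45 ≈ 0.288889.


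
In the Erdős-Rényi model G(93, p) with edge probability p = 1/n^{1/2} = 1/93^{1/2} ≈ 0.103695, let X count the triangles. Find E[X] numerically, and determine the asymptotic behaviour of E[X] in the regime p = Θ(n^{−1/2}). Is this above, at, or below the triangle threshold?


Number of potential triangles: C(93, 3) = 129766.
Each occurs with probability p³ ≈ (0.103695)³ ≈ 1.11500182e-03.
By linearity: E[X] = C(93, 3)·p³ ≈ 129766 · 1.11500182e-03 ≈ 144.689326.
Since α = 1/2 < 1, p = c/n^{1/2} ≫ 1/n is above the triangle threshold p ~ 1/n. Asymptotically E[X] ~ (c³/6)·n^{3(1−α)} = (1³/6)·n^{1.5} → ∞; triangles are abundant w.h.p.

E[X] ≈ 144.689326; in regime p = Θ(1/n^{1/2}) E[X] diverges (above the triangle threshold p ~ 1/n).


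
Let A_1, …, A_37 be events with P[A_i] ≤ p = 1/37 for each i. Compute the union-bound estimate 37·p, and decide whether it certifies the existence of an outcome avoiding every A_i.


Union bound: P[∪_{i=1}^{37} A_i] ≤ Σ_i P[A_i] ≤ 37·p = 37·(1/37) = 1.
Numerically: 1 ≈ 1.00000.
Is 1 < 1? NO.
Since the bound 1 is ≥ 1, the union bound is uninformative here; it does NOT by itself certify existence.

37·p = 1 ≈ 1.00000; existence NOT certified by the union bound.


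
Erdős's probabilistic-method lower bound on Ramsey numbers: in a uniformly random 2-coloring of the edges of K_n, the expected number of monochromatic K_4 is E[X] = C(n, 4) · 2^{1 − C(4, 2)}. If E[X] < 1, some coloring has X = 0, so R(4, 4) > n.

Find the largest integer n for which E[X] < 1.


We need C(n, 4) · 2^{1 − 6} < 1, i.e. C(n, 4) < 2^{6 − 1} = 32.
Check values of n near the boundary:
  n = 4: C(4, 4) = 1; 1 < 32? YES
  n = 5: C(5, 4) = 5; 5 < 32? YES
  n = 6: C(6, 4) = 15; 15 < 32? YES
  n = 7: C(7, 4) = 35; 35 < 32? NO
The largest n with C(n, 4) < 32 is n = 6 (where E[X] = 15/32 ≈ 0.4688). Hence R(4, 4) > 6, i.e. R(4, 4) ≥ 7.

Largest n = 6; hence R(4, 4) > 6.


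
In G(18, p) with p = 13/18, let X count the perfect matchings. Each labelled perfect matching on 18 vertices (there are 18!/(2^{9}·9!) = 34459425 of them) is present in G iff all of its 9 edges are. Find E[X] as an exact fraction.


K_18 has 18!/(2^{9}·9!) = 34459425 labelled perfect matchings.
For each such perfect matching H, let X_H = 1 if all 9 edges of H are present in G. Then P[X_H = 1] = p^{9} = (13/18)^{9} = 10604499373/198359290368.
By linearity of expectation: E[X] = Σ_H E[X_H] = 34459425 · p^{9} = 34459425 · 10604499373/198359290368 = 4511419145758525/2448880128.
Numerically: E[X] ≈ 1.84e+06.

E[X] = 34459425 · (13/18)^{9} = 4511419145758525/2448880128 ≈ 1.84e+06.


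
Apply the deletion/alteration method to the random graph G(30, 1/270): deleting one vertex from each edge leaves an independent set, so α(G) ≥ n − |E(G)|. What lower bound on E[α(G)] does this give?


E[|E(G)|] = C(30, 2)·p = 435 · (1/270) = 29/18.
E[α(G)] ≥ n − E[|E(G)|] = 30 − 29/18 = 511/18.
Numerically: ≈ 28.38889.
(This is only a lower bound; the true E[α(G)] may be larger.)

E[α(G)] ≥ 511/18 ≈ 28.38889.


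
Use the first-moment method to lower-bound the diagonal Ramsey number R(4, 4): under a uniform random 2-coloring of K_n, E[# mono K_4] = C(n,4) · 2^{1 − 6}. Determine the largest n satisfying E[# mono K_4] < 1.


We need C(n, 4) · 2^{1 − 6} < 1, i.e. C(n, 4) < 2^{6 − 1} = 32.
Check values of n near the boundary:
  n = 4: C(4, 4) = 1; 1 < 32? YES
  n = 5: C(5, 4) = 5; 5 < 32? YES
  n = 6: C(6, 4) = 15; 15 < 32? YES
  n = 7: C(7, 4) = 35; 35 < 32? NO
  n = 8: C(8, 4) = 70; 70 < 32? NO
The largest n with C(n, 4) < 32 is n = 6 (where E[X] = 15/32 ≈ 0.4688). Hence R(4, 4) > 6, i.e. R(4, 4) ≥ 7.

Largest n = 6; hence R(4, 4) > 6.


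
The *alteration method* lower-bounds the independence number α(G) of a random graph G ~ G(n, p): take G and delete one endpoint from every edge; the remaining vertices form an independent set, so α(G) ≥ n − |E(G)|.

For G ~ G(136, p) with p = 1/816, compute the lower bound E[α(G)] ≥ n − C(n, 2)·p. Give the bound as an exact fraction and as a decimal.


E[|E(G)|] = C(136, 2)·p = 9180 · (1/816) = 45/4.
E[α(G)] ≥ n − E[|E(G)|] = 136 − 45/4 = 499/4.
Numerically: ≈ 124.7500.
(This is only a lower bound; the true E[α(G)] may be larger.)

E[α(G)] ≥ 499/4 ≈ 124.7500.


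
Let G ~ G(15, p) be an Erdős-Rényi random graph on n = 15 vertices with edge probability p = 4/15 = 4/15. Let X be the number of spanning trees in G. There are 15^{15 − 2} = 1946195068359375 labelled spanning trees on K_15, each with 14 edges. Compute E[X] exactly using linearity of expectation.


K_15 has 15^{15 − 2} = 1946195068359375 labelled spanning trees.
For each such spanning tree H, let X_H = 1 if all 14 edges of H are present in G. Then P[X_H = 1] = p^{14} = (4/15)^{14} = 268435456/29192926025390625.
Summing the indicators: E[X] = Σ_H E[X_H] = 1946195068359375 · p^{14} = 1946195068359375 · 268435456/29192926025390625 = 268435456/15.
Numerically: E[X] ≈ 1.78957e+07.

E[X] = 1946195068359375 · (4/15)^{14} = 268435456/15 ≈ 1.78957e+07.


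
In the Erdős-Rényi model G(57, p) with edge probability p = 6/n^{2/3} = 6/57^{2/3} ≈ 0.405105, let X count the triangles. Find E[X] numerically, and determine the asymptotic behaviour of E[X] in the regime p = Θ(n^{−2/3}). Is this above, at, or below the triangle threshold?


Number of potential triangles: C(57, 3) = 29260.
Each occurs with probability p³ ≈ (0.405105)³ ≈ 6.64819945e-02.
By linearity: E[X] = C(57, 3)·p³ ≈ 29260 · 6.64819945e-02 ≈ 1945.263158.
Since α = 2/3 < 1, p = c/n^{2/3} ≫ 1/n is above the triangle threshold p ~ 1/n. Asymptotically E[X] ~ (c³/6)·n^{3(1−α)} = (6³/6)·n^{1} → ∞; triangles are abundant w.h.p.

E[X] ≈ 1945.263158; in regime p = Θ(1/n^{2/3}) E[X] diverges (above the triangle threshold p ~ 1/n).


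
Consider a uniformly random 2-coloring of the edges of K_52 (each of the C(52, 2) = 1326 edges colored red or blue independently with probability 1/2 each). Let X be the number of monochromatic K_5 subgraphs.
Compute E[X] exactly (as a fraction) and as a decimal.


Let X = Σ_S X_S over the C(52, 5) = 2598960 subsets S of size 5, where X_S = 1 if the K_5 on S is monochromatic.
For a fixed S, the K_5 on S has C(5, 2) = 10 edges. P[all 10 edges red] = (1/2)^10, and likewise for blue, so P[monochromatic] = 2·(1/2)^10 = 2^{1 − 10} = 1/512.
By linearity: E[X] = C(52, 5) · 2^{1 − 10} = 2598960 · 1/512 = 162435/32.
Numerically: E[X] ≈ 5076.093750.

E[X] = C(52,5)·2^(1−C(5,2)) = 162435/32 ≈ 5076.093750.


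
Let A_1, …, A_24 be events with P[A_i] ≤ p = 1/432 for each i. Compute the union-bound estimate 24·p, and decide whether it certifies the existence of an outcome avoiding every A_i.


Union bound: P[∪_{i=1}^{24} A_i] ≤ Σ_i P[A_i] ≤ 24·p = 24·(1/432) = 1/18.
Numerically: 1/18 ≈ 0.05556.
Is 1/18 < 1? YES.
Since P[∪ A_i] ≤ 1/18 < 1, the complement has P[∩ A_i^c] ≥ 1 − 1/18 = 17/18 > 0, so some outcome avoids every A_i.

24·p = 1/18 ≈ 0.05556; existence CERTIFIED by the union bound.


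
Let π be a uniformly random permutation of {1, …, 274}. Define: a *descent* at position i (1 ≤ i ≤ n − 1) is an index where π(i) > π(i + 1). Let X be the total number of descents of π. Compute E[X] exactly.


Write X = Σ X_I over i = 1, …, 273, with X_I the indicator of one descent.
There are 273 indicators.
For each fixed i, the pair (π(i), π(i+1)) is a uniformly random ordered pair of distinct values from {1, …, 274}; by symmetry P[π(i) > π(i+1)] = 1/2.
By linearity: E[X] = 273 · (1/2) = (274 − 1) · (1/2) = 273/2 ≈ 136.500.

E[X] = 273/2 = 136.500.


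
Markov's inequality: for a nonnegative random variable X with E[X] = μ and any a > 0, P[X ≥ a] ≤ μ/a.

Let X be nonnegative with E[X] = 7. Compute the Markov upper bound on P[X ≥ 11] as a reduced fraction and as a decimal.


μ = E[X] = 7, a = 11.
Markov: P[X ≥ 11] ≤ μ/a = (7)/11 = 7/11.
Numerically: ≈ 0.636.
(Since a = 11 > μ = 7.000, the bound 7/11 is < 1 and informative.)

P[X ≥ 11] ≤ 7/11 ≈ 0.636.


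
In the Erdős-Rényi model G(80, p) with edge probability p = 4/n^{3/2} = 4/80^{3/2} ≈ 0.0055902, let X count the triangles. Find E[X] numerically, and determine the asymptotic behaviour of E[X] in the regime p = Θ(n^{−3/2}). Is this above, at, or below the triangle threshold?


Number of potential triangles: C(80, 3) = 82160.
Each occurs with probability p³ ≈ (0.0055902)³ ≈ 1.7469281e-07.
By linearity: E[X] = C(80, 3)·p³ ≈ 82160 · 1.7469281e-07 ≈ 0.01435.
Since α = 3/2 > 1, p = c/n^{3/2} = o(1/n) is below the triangle threshold p ~ 1/n. Asymptotically E[X] ~ (c³/6)·n^{3(1−α)} = (4³/6)·n^{-1.5} → 0, so by Markov's inequality G has no triangles w.h.p.

E[X] ≈ 0.01435; in regime p = Θ(1/n^{3/2}) E[X] tends to 0 (below the triangle threshold p ~ 1/n).


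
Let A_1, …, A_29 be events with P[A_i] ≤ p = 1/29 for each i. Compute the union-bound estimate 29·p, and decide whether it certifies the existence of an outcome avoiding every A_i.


Union bound: P[∪_{i=1}^{29} A_i] ≤ Σ_i P[A_i] ≤ 29·p = 29·(1/29) = 1.
Numerically: 1 ≈ 1.000000.
Is 1 < 1? NO.
Since the bound 1 is ≥ 1, the union bound is uninformative here; it does NOT by itself certify existence.

29·p = 1 ≈ 1.000000; existence NOT certified by the union bound.


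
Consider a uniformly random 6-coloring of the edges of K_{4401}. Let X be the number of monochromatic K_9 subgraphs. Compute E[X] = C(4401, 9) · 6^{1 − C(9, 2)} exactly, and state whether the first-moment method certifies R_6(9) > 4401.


E[X] = C(4401, 9) · 6^{1 − 36} = 1692951372410676096134752050 · 6^{−35} = 1692951372410676096134752050/1719070799748422591028658176.
As a reduced fraction: E[X] = 282158562068446016022458675/286511799958070431838109696 ≈ 0.98481.
Is E[X] < 1? YES.
Since E[X] < 1, there exists a 6-coloring of K_{4401} with no monochromatic K_9; hence R_6(9) > 4401.

E[X] = 282158562068446016022458675/286511799958070431838109696 ≈ 0.98481; E[X] < 1, so R_6(9) > 4401.


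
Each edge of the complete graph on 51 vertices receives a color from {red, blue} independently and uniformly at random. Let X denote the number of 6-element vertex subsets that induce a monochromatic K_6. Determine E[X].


Let X = Σ_S X_S over the C(51, 6) = 18009460 subsets S of size 6, where X_S = 1 if the K_6 on S is monochromatic.
For a fixed S, the K_6 on S has C(6, 2) = 15 edges. P[all 15 edges red] = (1/2)^15, and likewise for blue, so P[monochromatic] = 2·(1/2)^15 = 2^{1 − 15} = 1/16384.
Summing: E[X] = C(51, 6) · 2^{1 − 15} = 18009460 · 1/16384 = 4502365/4096.
Numerically: E[X] ≈ 1099.21021.

E[X] = C(51,6)·2^(1−C(6,2)) = 4502365/4096 ≈ 1099.21021.


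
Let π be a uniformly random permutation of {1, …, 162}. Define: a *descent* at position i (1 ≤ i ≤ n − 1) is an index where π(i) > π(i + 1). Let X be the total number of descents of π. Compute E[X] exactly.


Write X = Σ X_I over i = 1, …, 161, with X_I the indicator of one descent.
There are 161 indicators.
For each fixed i, the pair (π(i), π(i+1)) is a uniformly random ordered pair of distinct values from {1, …, 162}; by symmetry P[π(i) > π(i+1)] = 1/2.
By linearity: E[X] = 161 · (1/2) = (162 − 1) · (1/2) = 161/2 ≈ 80.500000.

E[X] = 161/2 = 80.500000.


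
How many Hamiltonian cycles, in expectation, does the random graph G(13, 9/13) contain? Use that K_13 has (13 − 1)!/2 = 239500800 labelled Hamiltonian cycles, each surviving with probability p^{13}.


K_13 has (13 − 1)!/2 = 239500800 labelled Hamiltonian cycles.
For each such Hamiltonian cycle H, let X_H = 1 if all 13 edges of H are present in G. Then P[X_H = 1] = p^{13} = (9/13)^{13} = 2541865828329/302875106592253.
By linearity: E[X] = Σ_H E[X_H] = 239500800 · p^{13} = 239500800 · 2541865828329/302875106592253 = 608778899377458163200/302875106592253.
Numerically: E[X] ≈ 2.01e+06.

E[X] = 239500800 · (9/13)^{13} = 608778899377458163200/302875106592253 ≈ 2.01e+06.


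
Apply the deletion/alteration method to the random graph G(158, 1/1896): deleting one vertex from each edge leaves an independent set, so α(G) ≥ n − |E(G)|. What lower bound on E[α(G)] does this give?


E[|E(G)|] = C(158, 2)·p = 12403 · (1/1896) = 157/24.
E[α(G)] ≥ n − E[|E(G)|] = 158 − 157/24 = 3635/24.
Numerically: ≈ 151.45833.
(This is only a lower bound; the true E[α(G)] may be larger.)

E[α(G)] ≥ 3635/24 ≈ 151.45833.


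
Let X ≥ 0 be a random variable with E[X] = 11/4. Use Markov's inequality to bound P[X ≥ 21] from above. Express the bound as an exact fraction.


μ = E[X] = 11/4, a = 21.
Markov: P[X ≥ 21] ≤ μ/a = (11/4)/21 = 11/84.
Numerically: ≈ 0.13095.
(Since a = 21 > μ = 2.75000, the bound 11/84 is < 1 and informative.)

P[X ≥ 21] ≤ 11/84 ≈ 0.13095.


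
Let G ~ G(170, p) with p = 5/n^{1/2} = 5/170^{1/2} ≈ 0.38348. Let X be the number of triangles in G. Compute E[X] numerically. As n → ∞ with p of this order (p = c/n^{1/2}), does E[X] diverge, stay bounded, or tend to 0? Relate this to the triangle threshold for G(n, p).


Number of potential triangles: C(170, 3) = 804440.
Each occurs with probability p³ ≈ (0.38348)³ ≈ 5.6394484e-02.
By linearity: E[X] = C(170, 3)·p³ ≈ 804440 · 5.6394484e-02 ≈ 45365.97909.
Since α = 1/2 < 1, p = c/n^{1/2} ≫ 1/n is above the triangle threshold p ~ 1/n. Asymptotically E[X] ~ (c³/6)·n^{3(1−α)} = (5³/6)·n^{1.5} → ∞; triangles are abundant w.h.p.

E[X] ≈ 45365.97909; in regime p = Θ(1/n^{1/2}) E[X] diverges (above the triangle threshold p ~ 1/n).


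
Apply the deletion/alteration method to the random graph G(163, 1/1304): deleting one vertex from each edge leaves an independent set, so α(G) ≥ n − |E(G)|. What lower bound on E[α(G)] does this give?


E[|E(G)|] = C(163, 2)·p = 13203 · (1/1304) = 81/8.
E[α(G)] ≥ n − E[|E(G)|] = 163 − 81/8 = 1223/8.
Numerically: ≈ 152.875000.
(This is only a lower bound; the true E[α(G)] may be larger.)

E[α(G)] ≥ 1223/8 ≈ 152.875000.


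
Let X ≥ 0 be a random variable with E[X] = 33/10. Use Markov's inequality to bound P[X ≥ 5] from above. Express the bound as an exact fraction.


μ = E[X] = 33/10, a = 5.
Markov: P[X ≥ 5] ≤ μ/a = (33/10)/5 = 33/50.
Numerically: ≈ 0.660.
(Since a = 5 > μ = 3.300, the bound 33/50 is < 1 and informative.)

P[X ≥ 5] ≤ 33/50 ≈ 0.660.


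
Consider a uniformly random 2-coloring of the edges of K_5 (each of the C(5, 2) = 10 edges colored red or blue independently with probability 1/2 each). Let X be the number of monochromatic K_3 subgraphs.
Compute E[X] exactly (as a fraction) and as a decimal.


Let X = Σ_S X_S over the C(5, 3) = 10 subsets S of size 3, where X_S = 1 if the K_3 on S is monochromatic.
For a fixed S, the K_3 on S has C(3, 2) = 3 edges. P[all 3 edges red] = (1/2)^3, and likewise for blue, so P[monochromatic] = 2·(1/2)^3 = 2^{1 − 3} = 1/4.
By linearity of expectation: E[X] = C(5, 3) · 2^{1 − 3} = 10 · 1/4 = 5/2.
Numerically: E[X] ≈ 2.50000.

E[X] = C(5,3)·2^(1−C(3,2)) = 5/2 ≈ 2.50000.


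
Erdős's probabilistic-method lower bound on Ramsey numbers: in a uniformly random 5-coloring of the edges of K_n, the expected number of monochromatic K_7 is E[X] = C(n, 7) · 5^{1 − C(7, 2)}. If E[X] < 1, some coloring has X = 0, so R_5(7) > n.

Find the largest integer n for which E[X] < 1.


We need C(n, 7) · 5^{1 − 21} < 1, i.e. C(n, 7) < 5^{21 − 1} = 95367431640625.
Check values of n near the boundary:
  n = 332: C(332, 7) = 82772214646616; 82772214646616 < 95367431640625? YES
  n = 333: C(333, 7) = 84549532139028; 84549532139028 < 95367431640625? YES
  n = 334: C(334, 7) = 86359460961576; 86359460961576 < 95367431640625? YES
  n = 335: C(335, 7) = 88202498238195; 88202498238195 < 95367431640625? YES
  n = 336: C(336, 7) = 90079147136880; 90079147136880 < 95367431640625? YES
  n = 337: C(337, 7) = 91989916924632; 91989916924632 < 95367431640625? YES
  n = 338: C(338, 7) = 93935323022736; 93935323022736 < 95367431640625? YES
  n = 339: C(339, 7) = 95915887062372; 95915887062372 < 95367431640625? NO
  n = 340: C(340, 7) = 97932136940560; 97932136940560 < 95367431640625? NO
  n = 341: C(341, 7) = 99984606876440; 99984606876440 < 95367431640625? NO
The largest n with C(n, 7) < 95367431640625 is n = 338 (where E[X] = 93935323022736/95367431640625 ≈ 0.98498). Hence R_5(7) > 338, i.e. R_5(7) ≥ 339.

Largest n = 338; hence R_5(7) > 338.


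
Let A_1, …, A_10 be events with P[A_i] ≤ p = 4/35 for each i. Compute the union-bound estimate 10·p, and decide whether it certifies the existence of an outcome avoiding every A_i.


Union bound: P[∪_{i=1}^{10} A_i] ≤ Σ_i P[A_i] ≤ 10·p = 10·(4/35) = 8/7.
Numerically: 8/7 ≈ 1.142857.
Is 8/7 < 1? NO.
Since the bound 8/7 is ≥ 1, the union bound is uninformative here; it does NOT by itself certify existence.

10·p = 8/7 ≈ 1.142857; existence NOT certified by the union bound.


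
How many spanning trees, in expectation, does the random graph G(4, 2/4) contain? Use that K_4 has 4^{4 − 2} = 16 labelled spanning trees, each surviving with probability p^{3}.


K_4 has 4^{4 − 2} = 16 labelled spanning trees.
For each such spanning tree H, let X_H = 1 if all 3 edges of H are present in G. Then P[X_H = 1] = p^{3} = (1/2)^{3} = 1/8.
By linearity of expectation: E[X] = Σ_H E[X_H] = 16 · p^{3} = 16 · 1/8 = 2.
Numerically: E[X] ≈ 2.

E[X] = 16 · (1/2)^{3} = 2 ≈ 2.


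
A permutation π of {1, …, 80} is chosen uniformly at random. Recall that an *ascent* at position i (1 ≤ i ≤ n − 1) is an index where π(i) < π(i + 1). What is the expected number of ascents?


Write X = Σ X_I over i = 1, …, 79, with X_I the indicator of one ascent.
There are 79 indicators.
For each fixed i, the pair (π(i), π(i+1)) is a uniformly random ordered pair of distinct values from {1, …, 80}; by symmetry P[π(i) < π(i+1)] = 1/2.
By linearity: E[X] = 79 · (1/2) = (80 − 1) · (1/2) = 79/2 ≈ 39.50000.

E[X] = 79/2 = 39.50000.


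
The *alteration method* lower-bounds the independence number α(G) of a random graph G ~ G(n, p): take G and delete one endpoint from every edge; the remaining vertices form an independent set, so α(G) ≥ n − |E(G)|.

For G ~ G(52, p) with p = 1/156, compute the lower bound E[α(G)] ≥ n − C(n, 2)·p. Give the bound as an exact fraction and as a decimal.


E[|E(G)|] = C(52, 2)·p = 1326 · (1/156) = 17/2.
E[α(G)] ≥ n − E[|E(G)|] = 52 − 17/2 = 87/2.
Numerically: ≈ 43.500.
(This is only a lower bound; the true E[α(G)] may be larger.)

E[α(G)] ≥ 87/2 ≈ 43.500.


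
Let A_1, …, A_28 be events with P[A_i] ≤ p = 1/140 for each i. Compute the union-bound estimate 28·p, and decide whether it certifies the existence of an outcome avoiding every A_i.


Union bound: P[∪_{i=1}^{28} A_i] ≤ Σ_i P[A_i] ≤ 28·p = 28·(1/140) = 1/5.
Numerically: 1/5 ≈ 0.200.
Is 1/5 < 1? YES.
Since P[∪ A_i] ≤ 1/5 < 1, the complement has P[∩ A_i^c] ≥ 1 − 1/5 = 4/5 > 0, so some outcome avoids every A_i.

28·p = 1/5 ≈ 0.200; existence CERTIFIED by the union bound.


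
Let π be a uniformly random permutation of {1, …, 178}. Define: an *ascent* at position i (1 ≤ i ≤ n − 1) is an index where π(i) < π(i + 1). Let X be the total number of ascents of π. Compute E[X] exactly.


Write X = Σ X_I over i = 1, …, 177, with X_I the indicator of one ascent.
There are 177 indicators.
For each fixed i, the pair (π(i), π(i+1)) is a uniformly random ordered pair of distinct values from {1, …, 178}; by symmetry P[π(i) < π(i+1)] = 1/2.
By linearity: E[X] = 177 · (1/2) = (178 − 1) · (1/2) = 177/2 ≈ 88.500.

E[X] = 177/2 = 88.500.


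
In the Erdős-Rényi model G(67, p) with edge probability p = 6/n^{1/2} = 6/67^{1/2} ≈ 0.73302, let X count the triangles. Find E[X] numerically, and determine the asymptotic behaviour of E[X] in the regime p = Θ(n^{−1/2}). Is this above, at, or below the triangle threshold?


Number of potential triangles: C(67, 3) = 47905.
Each occurs with probability p³ ≈ (0.73302)³ ≈ 3.9385970e-01.
By linearity: E[X] = C(67, 3)·p³ ≈ 47905 · 3.9385970e-01 ≈ 18867.84899.
Since α = 1/2 < 1, p = c/n^{1/2} ≫ 1/n is above the triangle threshold p ~ 1/n. Asymptotically E[X] ~ (c³/6)·n^{3(1−α)} = (6³/6)·n^{1.5} → ∞; triangles are abundant w.h.p.

E[X] ≈ 18867.84899; in regime p = Θ(1/n^{1/2}) E[X] diverges (above the triangle threshold p ~ 1/n).


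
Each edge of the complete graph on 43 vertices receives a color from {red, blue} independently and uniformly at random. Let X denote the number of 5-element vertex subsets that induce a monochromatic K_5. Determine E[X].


Let X = Σ_S X_S over the C(43, 5) = 962598 subsets S of size 5, where X_S = 1 if the K_5 on S is monochromatic.
For a fixed S, the K_5 on S has C(5, 2) = 10 edges. P[all 10 edges red] = (1/2)^10, and likewise for blue, so P[monochromatic] = 2·(1/2)^10 = 2^{1 − 10} = 1/512.
Summing: E[X] = C(43, 5) · 2^{1 − 10} = 962598 · 1/512 = 481299/256.
Numerically: E[X] ≈ 1880.074.

E[X] = C(43,5)·2^(1−C(5,2)) = 481299/256 ≈ 1880.074.


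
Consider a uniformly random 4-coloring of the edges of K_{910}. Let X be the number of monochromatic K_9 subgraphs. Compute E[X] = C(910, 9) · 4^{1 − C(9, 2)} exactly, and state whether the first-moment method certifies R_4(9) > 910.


E[X] = C(910, 9) · 4^{1 − 36} = 1133378248346922788210 · 4^{−35} = 1133378248346922788210/1180591620717411303424.
As a reduced fraction: E[X] = 566689124173461394105/590295810358705651712 ≈ 0.960.
Is E[X] < 1? YES.
Since E[X] < 1, there exists a 4-coloring of K_{910} with no monochromatic K_9; hence R_4(9) > 910.

E[X] = 566689124173461394105/590295810358705651712 ≈ 0.960; E[X] < 1, so R_4(9) > 910.


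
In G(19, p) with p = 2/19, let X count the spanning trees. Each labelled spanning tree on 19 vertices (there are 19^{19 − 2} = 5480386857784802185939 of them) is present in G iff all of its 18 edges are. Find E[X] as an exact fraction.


K_19 has 19^{19 − 2} = 5480386857784802185939 labelled spanning trees.
For each such spanning tree H, let X_H = 1 if all 18 edges of H are present in G. Then P[X_H = 1] = p^{18} = (2/19)^{18} = 262144/104127350297911241532841.
Summing the indicators: E[X] = Σ_H E[X_H] = 5480386857784802185939 · p^{18} = 5480386857784802185939 · 262144/104127350297911241532841 = 262144/19.
Numerically: E[X] ≈ 1.38e+04.

E[X] = 5480386857784802185939 · (2/19)^{18} = 262144/19 ≈ 1.38e+04.


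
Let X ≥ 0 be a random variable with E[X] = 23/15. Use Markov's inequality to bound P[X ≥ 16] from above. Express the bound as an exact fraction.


μ = E[X] = 23/15, a = 16.
Markov: P[X ≥ 16] ≤ μ/a = (23/15)/16 = 23/240.
Numerically: ≈ 0.0958.
(Since a = 16 > μ = 1.5333, the bound 23/240 is < 1 and informative.)

P[X ≥ 16] ≤ 23/240 ≈ 0.0958.


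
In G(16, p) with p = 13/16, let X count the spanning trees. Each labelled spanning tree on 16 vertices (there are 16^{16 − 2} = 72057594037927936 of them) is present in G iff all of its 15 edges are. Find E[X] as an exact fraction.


K_16 has 16^{16 − 2} = 72057594037927936 labelled spanning trees.
For each such spanning tree H, let X_H = 1 if all 15 edges of H are present in G. Then P[X_H = 1] = p^{15} = (13/16)^{15} = 51185893014090757/1152921504606846976.
Summing the indicators: E[X] = Σ_H E[X_H] = 72057594037927936 · p^{15} = 72057594037927936 · 51185893014090757/1152921504606846976 = 51185893014090757/16.
Numerically: E[X] ≈ 3.19912e+15.

E[X] = 72057594037927936 · (13/16)^{15} = 51185893014090757/16 ≈ 3.19912e+15.


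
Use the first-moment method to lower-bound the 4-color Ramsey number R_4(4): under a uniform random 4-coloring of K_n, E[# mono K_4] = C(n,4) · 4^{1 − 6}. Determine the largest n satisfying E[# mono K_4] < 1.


We need C(n, 4) · 4^{1 − 6} < 1, i.e. C(n, 4) < 4^{6 − 1} = 1024.
Check values of n near the boundary:
  n = 10: C(10, 4) = 210; 210 < 1024? YES
  n = 11: C(11, 4) = 330; 330 < 1024? YES
  n = 12: C(12, 4) = 495; 495 < 1024? YES
  n = 13: C(13, 4) = 715; 715 < 1024? YES
  n = 14: C(14, 4) = 1001; 1001 < 1024? YES
  n = 15: C(15, 4) = 1365; 1365 < 1024? NO
  n = 16: C(16, 4) = 1820; 1820 < 1024? NO
The largest n with C(n, 4) < 1024 is n = 14 (where E[X] = 1001/1024 ≈ 0.977539). Hence R_4(4) > 14, i.e. R_4(4) ≥ 15.

Largest n = 14; hence R_4(4) > 14.


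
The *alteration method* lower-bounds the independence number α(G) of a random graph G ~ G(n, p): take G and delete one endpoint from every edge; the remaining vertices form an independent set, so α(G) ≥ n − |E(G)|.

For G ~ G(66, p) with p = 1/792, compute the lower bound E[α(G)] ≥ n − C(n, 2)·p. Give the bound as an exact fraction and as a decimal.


E[|E(G)|] = C(66, 2)·p = 2145 · (1/792) = 65/24.
E[α(G)] ≥ n − E[|E(G)|] = 66 − 65/24 = 1519/24.
Numerically: ≈ 63.291667.
(This is only a lower bound; the true E[α(G)] may be larger.)

E[α(G)] ≥ 1519/24 ≈ 63.291667.


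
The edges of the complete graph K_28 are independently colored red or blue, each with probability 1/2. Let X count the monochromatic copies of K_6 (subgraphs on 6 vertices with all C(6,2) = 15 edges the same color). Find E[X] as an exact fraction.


Let X = Σ_S X_S over the C(28, 6) = 376740 subsets S of size 6, where X_S = 1 if the K_6 on S is monochromatic.
For a fixed S, the K_6 on S has C(6, 2) = 15 edges. P[all 15 edges red] = (1/2)^15, and likewise for blue, so P[monochromatic] = 2·(1/2)^15 = 2^{1 − 15} = 1/16384.
Summing: E[X] = C(28, 6) · 2^{1 − 15} = 376740 · 1/16384 = 94185/4096.
Numerically: E[X] ≈ 22.9944.

E[X] = C(28,6)·2^(1−C(6,2)) = 94185/4096 ≈ 22.9944.


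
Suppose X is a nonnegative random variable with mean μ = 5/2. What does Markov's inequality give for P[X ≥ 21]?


μ = E[X] = 5/2, a = 21.
Markov: P[X ≥ 21] ≤ μ/a = (5/2)/21 = 5/42.
Numerically: ≈ 0.119.
(Since a = 21 > μ = 2.500, the bound 5/42 is < 1 and informative.)

P[X ≥ 21] ≤ 5/42 ≈ 0.119.


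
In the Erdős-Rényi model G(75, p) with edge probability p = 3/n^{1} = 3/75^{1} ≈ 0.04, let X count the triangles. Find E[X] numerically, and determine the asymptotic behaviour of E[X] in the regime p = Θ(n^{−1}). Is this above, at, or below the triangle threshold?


Number of potential triangles: C(75, 3) = 67525.
Each occurs with probability p³ ≈ (0.04)³ ≈ 6.40000e-05.
By linearity: E[X] = C(75, 3)·p³ ≈ 67525 · 6.40000e-05 ≈ 4.322.
Here α = 1, so p = 3/n is exactly at the triangle threshold p ~ 1/n. Asymptotically E[X] → c³/6 = 3³/6 = 9/2 ≈ 4.500, a bounded constant. In this regime the triangle count is asymptotically Poisson(c³/6).

E[X] ≈ 4.322; in regime p = Θ(1/n^{1}) E[X] stays bounded (at the triangle threshold p ~ 1/n).


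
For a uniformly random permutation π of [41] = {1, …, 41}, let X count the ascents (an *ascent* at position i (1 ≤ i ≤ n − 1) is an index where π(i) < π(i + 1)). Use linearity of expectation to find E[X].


Write X = Σ X_I over i = 1, …, 40, with X_I the indicator of one ascent.
There are 40 indicators.
For each fixed i, the pair (π(i), π(i+1)) is a uniformly random ordered pair of distinct values from {1, …, 41}; by symmetry P[π(i) < π(i+1)] = 1/2.
By linearity: E[X] = 40 · (1/2) = (41 − 1) · (1/2) = 20 ≈ 20.000000.

E[X] = 20 = 20.000000.
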